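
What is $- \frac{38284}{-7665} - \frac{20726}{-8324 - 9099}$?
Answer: $\frac{117983846}{19078185} \approx 6.1842$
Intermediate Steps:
$- \frac{38284}{-7665} - \frac{20726}{-8324 - 9099} = \left(-38284\right) \left(- \frac{1}{7665}\right) - \frac{20726}{-8324 - 9099} = \frac{38284}{7665} - \frac{20726}{-17423} = \frac{38284}{7665} - - \frac{20726}{17423} = \frac{38284}{7665} + \frac{20726}{17423} = \frac{117983846}{19078185}$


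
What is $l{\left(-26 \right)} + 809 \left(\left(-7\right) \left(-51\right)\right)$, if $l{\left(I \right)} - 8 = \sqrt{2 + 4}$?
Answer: $288821 + \sqrt{6} \approx 2.8882 \cdot 10^{5}$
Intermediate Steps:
$l{\left(I \right)} = 8 + \sqrt{6}$ ($l{\left(I \right)} = 8 + \sqrt{2 + 4} = 8 + \sqrt{6}$)
$l{\left(-26 \right)} + 809 \left(\left(-7\right) \left(-51\right)\right) = \left(8 + \sqrt{6}\right) + 809 \left(\left(-7\right) \left(-51\right)\right) = \left(8 + \sqrt{6}\right) + 809 \cdot 357 = \left(8 + \sqrt{6}\right) + 288813 = 288821 + \sqrt{6}$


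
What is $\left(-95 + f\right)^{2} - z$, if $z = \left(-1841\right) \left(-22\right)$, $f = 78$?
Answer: $-40213$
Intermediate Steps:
$z = 40502$
$\left(-95 + f\right)^{2} - z = \left(-95 + 78\right)^{2} - 40502 = \left(-17\right)^{2} - 40502 = 289 - 40502 = -40213$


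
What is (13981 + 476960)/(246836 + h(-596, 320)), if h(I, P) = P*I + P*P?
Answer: 490941/158516 ≈ 3.0971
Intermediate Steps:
h(I, P) = P² + I*P (h(I, P) = I*P + P² = P² + I*P)
(13981 + 476960)/(246836 + h(-596, 320)) = (13981 + 476960)/(246836 + 320*(-596 + 320)) = 490941/(246836 + 320*(-276)) = 490941/(246836 - 88320) = 490941/158516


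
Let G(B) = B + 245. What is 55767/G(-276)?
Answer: -55767/31 ≈ -1798.9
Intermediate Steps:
G(B) = 245 + B
55767/G(-276) = 55767/(245 - 276) = 55767/(-31) = 55767*(-1/31) = -55767/31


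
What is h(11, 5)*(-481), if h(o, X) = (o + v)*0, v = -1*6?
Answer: 0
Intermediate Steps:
v = -6
h(o, X) = 0 (h(o, X) = (o - 6)*0 = (-6 + o)*0 = 0)
h(11, 5)*(-481) = 0*(-481) = 0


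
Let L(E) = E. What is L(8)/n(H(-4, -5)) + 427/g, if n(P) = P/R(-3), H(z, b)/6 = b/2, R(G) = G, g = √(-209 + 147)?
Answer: 8/5 - 427*I*√62/62 ≈ 1.6 - 54.229*I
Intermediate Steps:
g = I*√62 (g = √(-62) = I*√62 ≈ 7.874*I)
H(z, b) = 3*b (H(z, b) = 6*(b/2) = 3*b)
n(P) = -P/3 (n(P) = P/(-3) = P*(-⅓) = -P/3)
L(8)/n(H(-4, -5)) + 427/g = 8/((-(-5))) + 427/((I*√62)) = 8/((-⅓*(-15))) + 427*(-I*√62/62) = 8/5 - 427*I*√62/62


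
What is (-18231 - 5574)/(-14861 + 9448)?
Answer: 23805/5413 ≈ 4.3977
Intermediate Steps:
(-18231 - 5574)/(-14861 + 9448) = -23805/(-5413) = -23805*(-1/5413) = 23805/5413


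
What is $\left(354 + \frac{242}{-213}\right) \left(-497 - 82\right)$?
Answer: $- \frac{14505880}{71} \approx -2.0431 \cdot 10^{5}$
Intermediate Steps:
$\left(354 + \frac{242}{-213}\right) \left(-497 - 82\right) = \left(354 + 242 \left(- \frac{1}{213}\right)\right) \left(-579\right) = \left(354 - \frac{242}{213}\right) \left(-579\right) = \frac{75160}{213} \left(-579\right) = - \frac{14505880}{71}$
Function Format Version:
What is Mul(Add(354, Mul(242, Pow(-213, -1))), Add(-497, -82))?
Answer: Rational(-14505880, 71) ≈ -2.0431e+5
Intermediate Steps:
Mul(Add(354, Mul(242, Pow(-213, -1))), Add(-497, -82)) = Mul(Add(354, Mul(242, Rational(-1, 213))), -579) = Mul(Add(354, Rational(-242, 213)), -579) = Mul(Rational(75160, 213), -579) = Rational(-14505880, 71)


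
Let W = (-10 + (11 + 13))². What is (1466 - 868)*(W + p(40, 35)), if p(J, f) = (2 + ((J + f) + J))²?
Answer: 8303230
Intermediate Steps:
W = 196 (W = (-10 + 24)² = 14² = 196)
p(J, f) = (2 + f + 2*J)² (p(J, f) = (2 + (f + 2*J))² = (2 + f + 2*J)²)
(1466 - 868)*(W + p(40, 35)) = (1466 - 868)*(196 + (2 + 35 + 2*40)²) = 598*(196 + (2 + 35 + 80)²) = 598*(196 + 117²) = 598*(196 + 13689) = 598*13885 = 8303230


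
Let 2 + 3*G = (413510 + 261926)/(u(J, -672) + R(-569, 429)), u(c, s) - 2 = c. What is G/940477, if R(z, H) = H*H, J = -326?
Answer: 308002/518344839027 ≈ 5.9420e-7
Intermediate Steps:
u(c, s) = 2 + c
R(z, H) = H**2
G = 308002/551151 (G = -2/3 + ((413510 + 261926)/((2 - 326) + 429**2))/3 = -2/3 + (675436/(-324 + 184041))/3 = -2/3 + (675436/183717)/3 = -2/3 + (675436*(1/183717))/3 = -2/3 + (1/3)*(675436/183717) = -2/3 + 675436/551151 = 308002/551151 ≈ 0.55883)
G/940477 = (308002/551151)/940477 = (308002/551151)*(1/940477) = 308002/518344839027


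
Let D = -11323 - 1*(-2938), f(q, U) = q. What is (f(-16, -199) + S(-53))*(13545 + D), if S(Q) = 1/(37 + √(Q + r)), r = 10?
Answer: 5160*(-16*√43 + 591*I)/(√43 - 37*I) ≈ -82425.0 - 23.963*I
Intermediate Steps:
D = -8385 (D = -11323 + 2938 = -8385)
S(Q) = 1/(37 + √(10 + Q)) (S(Q) = 1/(37 + √(Q + 10)) = 1/(37 + √(10 + Q)))
(f(-16, -199) + S(-53))*(13545 + D) = (-16 + 1/(37 + √(10 - 53)))*(13545 - 8385) = (-16 + 1/(37 + √(-43)))*5160 = (-16 + 1/(37 + I*√43))*5160 = -82560 + 5160/(37 + I*√43)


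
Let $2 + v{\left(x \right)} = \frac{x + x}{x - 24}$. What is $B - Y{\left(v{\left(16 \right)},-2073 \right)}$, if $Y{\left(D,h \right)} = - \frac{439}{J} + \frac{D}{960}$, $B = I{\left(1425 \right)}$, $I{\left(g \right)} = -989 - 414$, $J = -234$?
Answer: $- \frac{26299163}{18720} \approx -1404.9$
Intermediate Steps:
$I{\left(g \right)} = -1403$
$B = -1403$
$v{\left(x \right)} = -2 + \frac{2 x}{-24 + x}$ ($v{\left(x \right)} = -2 + \frac{x + x}{x - 24} = -2 + \frac{2 x}{x - 24} = -2 + \frac{2 x}{-24 + x}$)
$Y{\left(D,h \right)} = \frac{439}{234} + \frac{D}{960}$ ($Y{\left(D,h \right)} = - \frac{439}{-234} + \frac{D}{960} = \left(-439\right) \left(- \frac{1}{234}\right) + D \frac{1}{960} = \frac{439}{234} + \frac{D}{960}$)
$B - Y{\left(v{\left(16 \right)},-2073 \right)} = -1403 - \left(\frac{439}{234} + \frac{48 \frac{1}{-24 + 16}}{960}\right) = -1403 - \left(\frac{439}{234} + \frac{48 \frac{1}{-8}}{960}\right) = -1403 - \left(\frac{439}{234} + \frac{48 \left(- \frac{1}{8}\right)}{960}\right) = -1403 - \left(\frac{439}{234} + \frac{1}{960} \left(-6\right)\right) = -1403 - \left(\frac{439}{234} - \frac{1}{160}\right) = -1403 - \frac{35003}{18720} = - \frac{26299163}{18720}$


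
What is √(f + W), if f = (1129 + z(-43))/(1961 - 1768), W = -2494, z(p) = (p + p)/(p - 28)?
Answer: I*√467204292011/13703 ≈ 49.881*I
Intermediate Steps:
z(p) = 2*p/(-28 + p) (z(p) = (2*p)/(-28 + p) = 2*p/(-28 + p))
f = 80245/13703 (f = (1129 + 2*(-43)/(-28 - 43))/(1961 - 1768) = (1129 + 2*(-43)/(-71))/193 = (1129 + 2*(-43)*(-1/71))*(1/193) = (1129 + 86/71)*(1/193) = (80245/71)*(1/193) = 80245/13703 ≈ 5.8560)
√(f + W) = √(80245/13703 - 2494) = √(-34095037/13703) = I*√467204292011/13703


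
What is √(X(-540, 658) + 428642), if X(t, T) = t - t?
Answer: √428642 ≈ 654.71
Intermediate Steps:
X(t, T) = 0
√(X(-540, 658) + 428642) = √(0 + 428642) = √428642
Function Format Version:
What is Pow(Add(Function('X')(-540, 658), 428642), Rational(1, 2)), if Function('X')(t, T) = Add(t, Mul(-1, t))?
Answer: Pow(428642, Rational(1, 2)) ≈ 654.71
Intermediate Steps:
Function('X')(t, T) = 0
Pow(Add(Function('X')(-540, 658), 428642), Rational(1, 2)) = Pow(Add(0, 428642), Rational(1, 2)) = Pow(428642, Rational(1, 2))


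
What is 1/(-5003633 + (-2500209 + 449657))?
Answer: -1/7054185 ≈ -1.4176e-7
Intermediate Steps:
1/(-5003633 + (-2500209 + 449657)) = 1/(-5003633 - 2050552) = 1/(-7054185) = -1/7054185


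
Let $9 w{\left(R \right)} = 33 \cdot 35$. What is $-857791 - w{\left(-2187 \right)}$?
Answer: $- \frac{2573758}{3} \approx -8.5792 \cdot 10^{5}$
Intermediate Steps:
$w{\left(R \right)} = \frac{385}{3}$ ($w{\left(R \right)} = \frac{33 \cdot 35}{9} = \frac{1}{9} \cdot 1155 = \frac{385}{3}$)
$-857791 - w{\left(-2187 \right)} = -857791 - \frac{385}{3} = - \frac{2573758}{3}$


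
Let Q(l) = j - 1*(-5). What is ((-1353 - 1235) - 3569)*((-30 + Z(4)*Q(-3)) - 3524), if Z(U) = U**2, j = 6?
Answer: 20798346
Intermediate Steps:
Q(l) = 11 (Q(l) = 6 - 1*(-5) = 6 + 5 = 11)
((-1353 - 1235) - 3569)*((-30 + Z(4)*Q(-3)) - 3524) = ((-1353 - 1235) - 3569)*((-30 + 4**2*11) - 3524) = (-2588 - 3569)*((-30 + 16*11) - 3524) = -6157*((-30 + 176) - 3524) = -6157*(146 - 3524) = -6157*(-3378) = 20798346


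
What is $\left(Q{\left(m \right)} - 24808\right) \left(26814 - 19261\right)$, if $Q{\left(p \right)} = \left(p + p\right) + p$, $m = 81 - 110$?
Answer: $-188031935$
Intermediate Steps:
$m = -29$ ($m = 81 - 110 = -29$)
$Q{\left(p \right)} = 3 p$ ($Q{\left(p \right)} = 2 p + p = 3 p$)
$\left(Q{\left(m \right)} - 24808\right) \left(26814 - 19261\right) = \left(3 \left(-29\right) - 24808\right) \left(26814 - 19261\right) = \left(-87 - 24808\right) 7553 = \left(-24895\right) 7553 = -188031935$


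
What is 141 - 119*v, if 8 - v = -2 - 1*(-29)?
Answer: 2402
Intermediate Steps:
v = -19 (v = 8 - (-2 - 1*(-29)) = 8 - (-2 + 29) = 8 - 1*27 = 8 - 27 = -19)
141 - 119*v = 141 - 119*(-19) = 141 + 2261 = 2402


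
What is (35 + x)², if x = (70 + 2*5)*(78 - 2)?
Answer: 37393225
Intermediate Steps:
x = 6080 (x = (70 + 10)*76 = 80*76 = 6080)
(35 + x)² = (35 + 6080)² = 6115² = 37393225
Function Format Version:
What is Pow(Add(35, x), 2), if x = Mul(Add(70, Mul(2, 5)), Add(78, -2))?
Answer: 37393225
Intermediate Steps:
x = 6080 (x = Mul(Add(70, 10), 76) = Mul(80, 76) = 6080)
Pow(Add(35, x), 2) = Pow(Add(35, 6080), 2) = Pow(6115, 2) = 37393225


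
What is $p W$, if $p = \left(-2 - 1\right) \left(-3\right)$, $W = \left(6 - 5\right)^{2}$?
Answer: $9$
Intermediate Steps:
$W = 1$ ($W = 1^{2} = 1$)
$p = 9$ ($p = \left(-3\right) \left(-3\right) = 9$)
$p W = 9 \cdot 1 = 9$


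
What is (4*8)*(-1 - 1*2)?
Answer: -96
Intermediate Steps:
(4*8)*(-1 - 1*2) = 32*(-1 - 2) = 32*(-3) = -96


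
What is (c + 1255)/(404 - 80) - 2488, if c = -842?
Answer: -805699/324 ≈ -2486.7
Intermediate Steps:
(c + 1255)/(404 - 80) - 2488 = (-842 + 1255)/(404 - 80) - 2488 = 413/324 - 2488 = -805699/324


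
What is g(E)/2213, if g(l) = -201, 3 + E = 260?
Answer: -201/2213 ≈ -0.090827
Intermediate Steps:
E = 257 (E = -3 + 260 = 257)
g(E)/2213 = -201/2213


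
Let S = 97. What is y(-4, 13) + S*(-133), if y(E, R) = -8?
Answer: -12909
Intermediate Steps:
y(-4, 13) + S*(-133) = -8 + 97*(-133) = -8 - 12901 = -12909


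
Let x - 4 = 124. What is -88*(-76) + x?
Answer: 6816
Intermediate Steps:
x = 128 (x = 4 + 124 = 128)
-88*(-76) + x = -88*(-76) + 128 = 6688 + 128 = 6816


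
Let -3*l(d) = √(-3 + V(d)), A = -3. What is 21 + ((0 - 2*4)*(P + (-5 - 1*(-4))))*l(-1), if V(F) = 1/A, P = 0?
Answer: 21 - 8*I*√30/9 ≈ 21.0 - 4.8686*I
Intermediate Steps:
V(F) = -⅓ (V(F) = 1/(-3) = -⅓)
l(d) = -I*√30/9 (l(d) = -√(-3 - ⅓)/3 = -I*√30/9)
21 + ((0 - 2*4)*(P + (-5 - 1*(-4))))*l(-1) = 21 + ((0 - 2*4)*(0 + (-5 - 1*(-4))))*(-I*√30/9) = 21 + ((0 - 8)*(0 + (-5 + 4)))*(-I*√30/9) = 21 + (-8*(0 - 1))*(-I*√30/9) = 21 + (-8*(-1))*(-I*√30/9) = 21 + 8*(-I*√30/9) = 21 - 8*I*√30/9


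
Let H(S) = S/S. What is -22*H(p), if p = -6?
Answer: -22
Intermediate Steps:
H(S) = 1
-22*H(p) = -22*1 = -22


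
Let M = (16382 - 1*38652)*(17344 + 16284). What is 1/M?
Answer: -1/748895560 ≈ -1.3353e-9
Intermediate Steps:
M = -748895560 (M = (16382 - 38652)*33628 = -22270*33628 = -748895560)
1/M = 1/(-748895560) = -1/748895560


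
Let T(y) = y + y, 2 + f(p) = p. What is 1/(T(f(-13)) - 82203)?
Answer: -1/82233 ≈ -1.2161e-5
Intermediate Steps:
f(p) = -2 + p
T(y) = 2*y
1/(T(f(-13)) - 82203) = 1/(2*(-2 - 13) - 82203) = 1/(2*(-15) - 82203) = 1/(-30 - 82203) = 1/(-82233) = -1/82233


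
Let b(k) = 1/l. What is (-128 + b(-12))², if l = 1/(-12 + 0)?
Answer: 19600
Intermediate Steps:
l = -1/12 (l = 1/(-12) = -1/12 ≈ -0.083333)
b(k) = -12 (b(k) = 1/(-1/12) = -12)
(-128 + b(-12))² = (-128 - 12)² = (-140)² = 19600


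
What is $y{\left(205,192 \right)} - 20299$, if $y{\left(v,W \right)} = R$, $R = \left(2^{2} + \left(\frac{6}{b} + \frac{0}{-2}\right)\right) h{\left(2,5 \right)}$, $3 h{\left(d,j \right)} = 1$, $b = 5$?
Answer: $- \frac{304459}{15} \approx -20297.0$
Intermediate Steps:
$h{\left(d,j \right)} = \frac{1}{3}$ ($h{\left(d,j \right)} = \frac{1}{3} \cdot 1 = \frac{1}{3}$)
$R = \frac{26}{15}$ ($R = \left(2^{2} + \left(\frac{6}{5} + \frac{0}{-2}\right)\right) \frac{1}{3} = \left(4 + \left(6 \cdot \frac{1}{5} + 0 \left(- \frac{1}{2}\right)\right)\right) \frac{1}{3} = \left(4 + \left(\frac{6}{5} + 0\right)\right) \frac{1}{3} = \left(4 + \frac{6}{5}\right) \frac{1}{3} = \frac{26}{5} \cdot \frac{1}{3} = \frac{26}{15} \approx 1.7333$)
$y{\left(v,W \right)} = \frac{26}{15}$
$y{\left(205,192 \right)} - 20299 = \frac{26}{15} - 20299 = - \frac{304459}{15}$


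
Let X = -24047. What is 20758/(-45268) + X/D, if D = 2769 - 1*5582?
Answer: 515083671/63669442 ≈ 8.0900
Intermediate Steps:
D = -2813 (D = 2769 - 5582 = -2813)
20758/(-45268) + X/D = 20758/(-45268) - 24047/(-2813) = 20758*(-1/45268) - 24047*(-1/2813) = -10379/22634 + 24047/2813 = 515083671/63669442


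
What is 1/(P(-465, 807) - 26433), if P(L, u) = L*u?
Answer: -1/401688 ≈ -2.4895e-6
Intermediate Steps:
1/(P(-465, 807) - 26433) = 1/(-465*807 - 26433) = 1/(-375255 - 26433) = 1/(-401688) = -1/401688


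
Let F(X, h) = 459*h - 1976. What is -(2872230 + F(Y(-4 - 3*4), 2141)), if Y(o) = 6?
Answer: -3852973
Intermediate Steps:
F(X, h) = -1976 + 459*h
-(2872230 + F(Y(-4 - 3*4), 2141)) = -(2872230 + (-1976 + 459*2141)) = -(2872230 + (-1976 + 982719)) = -(2872230 + 980743) = -1*3852973 = -3852973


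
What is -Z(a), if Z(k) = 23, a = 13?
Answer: -23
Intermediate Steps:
-Z(a) = -1*23 = -23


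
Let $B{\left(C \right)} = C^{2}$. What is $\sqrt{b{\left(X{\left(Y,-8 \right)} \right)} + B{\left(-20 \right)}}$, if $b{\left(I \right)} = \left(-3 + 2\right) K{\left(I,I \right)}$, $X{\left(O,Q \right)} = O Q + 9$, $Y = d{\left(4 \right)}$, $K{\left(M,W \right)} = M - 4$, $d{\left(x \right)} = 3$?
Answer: $\sqrt{419} \approx 20.469$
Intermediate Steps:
$K{\left(M,W \right)} = -4 + M$ ($K{\left(M,W \right)} = M - 4 = -4 + M$)
$Y = 3$
$X{\left(O,Q \right)} = 9 + O Q$
$b{\left(I \right)} = 4 - I$ ($b{\left(I \right)} = \left(-3 + 2\right) \left(-4 + I\right) = - (-4 + I) = 4 - I$)
$\sqrt{b{\left(X{\left(Y,-8 \right)} \right)} + B{\left(-20 \right)}} = \sqrt{\left(4 - \left(9 + 3 \left(-8\right)\right)\right) + \left(-20\right)^{2}} = \sqrt{\left(4 - \left(9 - 24\right)\right) + 400} = \sqrt{\left(4 - -15\right) + 400} = \sqrt{\left(4 + 15\right) + 400} = \sqrt{19 + 400} = \sqrt{419}$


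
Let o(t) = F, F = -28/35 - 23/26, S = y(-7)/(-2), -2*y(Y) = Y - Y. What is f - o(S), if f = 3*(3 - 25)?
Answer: -8361/130 ≈ -64.315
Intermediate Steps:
y(Y) = 0 (y(Y) = -(Y - Y)/2 = -1/2*0 = 0)
f = -66 (f = 3*(-22) = -66)
S = 0 (S = 0/(-2) = 0*(-1/2) = 0)
F = -219/130 (F = -28*1/35 - 23*1/26 = -4/5 - 23/26 = -219/130 ≈ -1.6846)
o(t) = -219/130
f - o(S) = -66 - 1*(-219/130) = -66 + 219/130 = -8361/130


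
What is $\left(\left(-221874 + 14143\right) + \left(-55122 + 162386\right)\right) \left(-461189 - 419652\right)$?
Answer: $88495452747$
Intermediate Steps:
$\left(\left(-221874 + 14143\right) + \left(-55122 + 162386\right)\right) \left(-461189 - 419652\right) = \left(-207731 + 107264\right) \left(-880841\right) = \left(-100467\right) \left(-880841\right) = 88495452747$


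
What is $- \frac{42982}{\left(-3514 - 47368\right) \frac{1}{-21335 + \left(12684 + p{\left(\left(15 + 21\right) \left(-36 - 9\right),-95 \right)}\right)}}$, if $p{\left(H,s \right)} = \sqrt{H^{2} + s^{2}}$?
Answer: $- \frac{185918641}{25441} + \frac{107455 \sqrt{105337}}{25441} \approx -5937.0$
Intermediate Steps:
$- \frac{42982}{\left(-3514 - 47368\right) \frac{1}{-21335 + \left(12684 + p{\left(\left(15 + 21\right) \left(-36 - 9\right),-95 \right)}\right)}} = - \frac{42982}{\left(-3514 - 47368\right) \frac{1}{-21335 + \left(12684 + \sqrt{\left(\left(15 + 21\right) \left(-36 - 9\right)\right)^{2} + \left(-95\right)^{2}}\right)}} = - \frac{42982}{\left(-50882\right) \frac{1}{-21335 + \left(12684 + \sqrt{\left(36 \left(-45\right)\right)^{2} + 9025}\right)}} = - \frac{42982}{\left(-50882\right) \frac{1}{-21335 + \left(12684 + \sqrt{\left(-1620\right)^{2} + 9025}\right)}} = - \frac{42982}{\left(-50882\right) \frac{1}{-21335 + \left(12684 + \sqrt{2624400 + 9025}\right)}} = - \frac{42982}{\left(-50882\right) \frac{1}{-21335 + \left(12684 + \sqrt{2633425}\right)}} = - \frac{42982}{\left(-50882\right) \frac{1}{-21335 + \left(12684 + 5 \sqrt{105337}\right)}} = - \frac{42982}{\left(-50882\right) \frac{1}{-8651 + 5 \sqrt{105337}}} = - 42982 \left(\frac{8651}{50882} - \frac{5 \sqrt{105337}}{50882}\right) = - \frac{185918641}{25441} + \frac{107455 \sqrt{105337}}{25441}$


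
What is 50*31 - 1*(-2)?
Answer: 1552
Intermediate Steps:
50*31 - 1*(-2) = 1550 + 2 = 1552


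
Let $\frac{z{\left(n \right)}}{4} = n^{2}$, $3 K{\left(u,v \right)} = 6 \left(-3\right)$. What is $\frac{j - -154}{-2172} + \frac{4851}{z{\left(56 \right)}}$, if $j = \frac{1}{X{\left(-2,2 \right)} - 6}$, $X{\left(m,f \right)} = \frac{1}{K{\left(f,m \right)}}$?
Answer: $\frac{1624721}{5143296} \approx 0.31589$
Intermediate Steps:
$K{\left(u,v \right)} = -6$ ($K{\left(u,v \right)} = \frac{6 \left(-3\right)}{3} = \frac{1}{3} \left(-18\right) = -6$)
$X{\left(m,f \right)} = - \frac{1}{6}$ ($X{\left(m,f \right)} = \frac{1}{-6} = - \frac{1}{6}$)
$j = - \frac{6}{37}$ ($j = \frac{1}{- \frac{1}{6} - 6} = \frac{1}{- \frac{37}{6}} = - \frac{6}{37} \approx -0.16216$)
$z{\left(n \right)} = 4 n^{2}$
$\frac{j - -154}{-2172} + \frac{4851}{z{\left(56 \right)}} = \frac{- \frac{6}{37} - -154}{-2172} + \frac{4851}{4 \cdot 56^{2}} = \left(- \frac{6}{37} + 154\right) \left(- \frac{1}{2172}\right) + \frac{4851}{4 \cdot 3136} = \frac{5692}{37} \left(- \frac{1}{2172}\right) + \frac{4851}{12544} = - \frac{1423}{20091} + 4851 \cdot \frac{1}{12544} = - \frac{1423}{20091} + \frac{99}{256} = \frac{1624721}{5143296}$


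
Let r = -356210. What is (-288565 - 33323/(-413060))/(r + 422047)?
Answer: -119194625577/27194631220 ≈ -4.3830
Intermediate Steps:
(-288565 - 33323/(-413060))/(r + 422047) = (-288565 - 33323/(-413060))/(-356210 + 422047) = (-288565 - 33323*(-1/413060))/65837 = (-288565 + 33323/413060)*(1/65837) = -119194625577/413060*1/65837 = -119194625577/27194631220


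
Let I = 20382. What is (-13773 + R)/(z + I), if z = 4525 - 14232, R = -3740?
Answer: -17513/10675 ≈ -1.6406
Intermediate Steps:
z = -9707
(-13773 + R)/(z + I) = (-13773 - 3740)/(-9707 + 20382) = -17513/10675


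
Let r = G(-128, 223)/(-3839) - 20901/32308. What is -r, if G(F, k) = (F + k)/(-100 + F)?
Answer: 60169108/93022809 ≈ 0.64682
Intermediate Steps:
G(F, k) = (F + k)/(-100 + F)
r = -60169108/93022809 (r = ((-128 + 223)/(-100 - 128))/(-3839) - 20901/32308 = (95/(-228))*(-1/3839) - 20901*1/32308 = -1/228*95*(-1/3839) - 20901/32308 = -5/12*(-1/3839) - 20901/32308 = 5/46068 - 20901/32308 = -60169108/93022809 ≈ -0.64682)
-r = -1*(-60169108/93022809) = 60169108/93022809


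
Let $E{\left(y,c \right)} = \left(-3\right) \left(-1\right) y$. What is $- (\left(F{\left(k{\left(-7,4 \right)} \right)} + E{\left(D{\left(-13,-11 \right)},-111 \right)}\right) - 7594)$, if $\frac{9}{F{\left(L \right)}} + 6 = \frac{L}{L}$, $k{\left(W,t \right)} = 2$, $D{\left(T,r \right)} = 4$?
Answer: $\frac{37919}{5} \approx 7583.8$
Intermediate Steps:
$E{\left(y,c \right)} = 3 y$
$F{\left(L \right)} = - \frac{9}{5}$ ($F{\left(L \right)} = \frac{9}{-6 + \frac{L}{L}} = \frac{9}{-6 + 1} = \frac{9}{-5} = 9 \left(- \frac{1}{5}\right) = - \frac{9}{5}$)
$- (\left(F{\left(k{\left(-7,4 \right)} \right)} + E{\left(D{\left(-13,-11 \right)},-111 \right)}\right) - 7594) = - (\left(- \frac{9}{5} + 3 \cdot 4\right) - 7594) = - (\left(- \frac{9}{5} + 12\right) - 7594) = - (\frac{51}{5} - 7594) = \left(-1\right) \left(- \frac{37919}{5}\right) = \frac{37919}{5}$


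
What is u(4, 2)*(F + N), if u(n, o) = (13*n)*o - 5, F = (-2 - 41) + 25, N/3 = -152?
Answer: -46926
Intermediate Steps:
N = -456 (N = 3*(-152) = -456)
F = -18 (F = -43 + 25 = -18)
u(n, o) = -5 + 13*n*o (u(n, o) = 13*n*o - 5 = -5 + 13*n*o)
u(4, 2)*(F + N) = (-5 + 13*4*2)*(-18 - 456) = (-5 + 104)*(-474) = 99*(-474) = -46926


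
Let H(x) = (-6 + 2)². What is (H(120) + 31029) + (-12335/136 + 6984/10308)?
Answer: 3616284467/116824 ≈ 30955.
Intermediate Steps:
H(x) = 16 (H(x) = (-4)² = 16)
(H(120) + 31029) + (-12335/136 + 6984/10308) = (16 + 31029) + (-12335/136 + 6984/10308) = 31045 + (-12335*1/136 + 6984*(1/10308)) = 31045 + (-12335/136 + 582/859) = 31045 - 10516613/116824 = 3616284467/116824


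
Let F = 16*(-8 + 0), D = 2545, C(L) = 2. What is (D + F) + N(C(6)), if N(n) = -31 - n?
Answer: 2384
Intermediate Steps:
F = -128 (F = 16*(-8) = -128)
(D + F) + N(C(6)) = (2545 - 128) + (-31 - 1*2) = 2417 + (-31 - 2) = 2417 - 33 = 2384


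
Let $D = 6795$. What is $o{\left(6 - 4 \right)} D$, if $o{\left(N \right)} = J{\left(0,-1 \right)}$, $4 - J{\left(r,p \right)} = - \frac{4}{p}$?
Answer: $0$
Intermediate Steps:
$J{\left(r,p \right)} = 4 + \frac{4}{p}$ ($J{\left(r,p \right)} = 4 - - \frac{4}{p} = 4 + \frac{4}{p}$)
$o{\left(N \right)} = 0$ ($o{\left(N \right)} = 4 + \frac{4}{-1} = 4 + 4 \left(-1\right) = 4 - 4 = 0$)
$o{\left(6 - 4 \right)} D = 0 \cdot 6795 = 0$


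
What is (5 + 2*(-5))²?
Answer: 25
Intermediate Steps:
(5 + 2*(-5))² = (5 - 10)² = (-5)² = 25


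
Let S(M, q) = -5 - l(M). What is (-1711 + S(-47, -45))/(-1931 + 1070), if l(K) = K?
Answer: 1669/861 ≈ 1.9384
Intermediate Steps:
S(M, q) = -5 - M
(-1711 + S(-47, -45))/(-1931 + 1070) = (-1711 + (-5 - 1*(-47)))/(-1931 + 1070) = (-1711 + (-5 + 47))/(-861) = (-1711 + 42)*(-1/861) = -1669*(-1/861) = 1669/861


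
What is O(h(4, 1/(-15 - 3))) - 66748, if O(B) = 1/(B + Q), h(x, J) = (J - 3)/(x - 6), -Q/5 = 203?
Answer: -2435300816/36485 ≈ -66748.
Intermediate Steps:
Q = -1015 (Q = -5*203 = -1015)
h(x, J) = (-3 + J)/(-6 + x)
O(B) = 1/(-1015 + B) (O(B) = 1/(B - 1015) = 1/(-1015 + B))
O(h(4, 1/(-15 - 3))) - 66748 = 1/(-1015 + (-3 + 1/(-15 - 3))/(-6 + 4)) - 66748 = 1/(-1015 + (-3 + 1/(-18))/(-2)) - 66748 = 1/(-1015 - (-3 - 1/18)/2) - 66748 = 1/(-1015 - ½*(-55/18)) - 66748 = 1/(-1015 + 55/36) - 66748 = 1/(-36485/36) - 66748 = -36/36485 - 66748 = -2435300816/36485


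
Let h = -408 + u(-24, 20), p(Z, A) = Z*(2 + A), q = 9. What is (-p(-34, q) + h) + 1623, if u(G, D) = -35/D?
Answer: 6349/4 ≈ 1587.3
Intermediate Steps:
h = -1639/4 (h = -408 - 35/20 = -408 - 35*1/20 = -408 - 7/4 = -1639/4 ≈ -409.75)
(-p(-34, q) + h) + 1623 = (-(-34)*(2 + 9) - 1639/4) + 1623 = (-(-34)*11 - 1639/4) + 1623 = (-1*(-374) - 1639/4) + 1623 = (374 - 1639/4) + 1623 = -143/4 + 1623 = 6349/4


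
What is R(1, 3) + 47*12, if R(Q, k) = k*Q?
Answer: 567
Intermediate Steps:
R(Q, k) = Q*k
R(1, 3) + 47*12 = 1*3 + 47*12 = 3 + 564 = 567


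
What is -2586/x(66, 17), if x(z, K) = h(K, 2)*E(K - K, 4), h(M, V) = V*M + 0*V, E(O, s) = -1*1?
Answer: 1293/17 ≈ 76.059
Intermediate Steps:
E(O, s) = -1
h(M, V) = M*V (h(M, V) = M*V + 0 = M*V)
x(z, K) = -2*K (x(z, K) = (K*2)*(-1) = (2*K)*(-1) = -2*K)
-2586/x(66, 17) = -2586/((-2*17)) = -2586/(-34) = -2586*(-1/34) = 1293/17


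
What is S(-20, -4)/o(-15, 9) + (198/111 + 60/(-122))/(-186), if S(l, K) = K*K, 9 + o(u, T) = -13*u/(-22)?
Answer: -24819382/27497031 ≈ -0.90262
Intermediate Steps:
o(u, T) = -9 + 13*u/22 (o(u, T) = -9 - 13*u/(-22) = -9 - 13*u*(-1/22) = -9 + 13*u/22)
S(l, K) = K**2
S(-20, -4)/o(-15, 9) + (198/111 + 60/(-122))/(-186) = (-4)**2/(-9 + (13/22)*(-15)) + (198/111 + 60/(-122))/(-186) = 16/(-9 - 195/22) + (198*(1/111) + 60*(-1/122))*(-1/186) = 16/(-393/22) + (66/37 - 30/61)*(-1/186) = 16*(-22/393) + (2916/2257)*(-1/186) = -352/393 - 486/69967 = -24819382/27497031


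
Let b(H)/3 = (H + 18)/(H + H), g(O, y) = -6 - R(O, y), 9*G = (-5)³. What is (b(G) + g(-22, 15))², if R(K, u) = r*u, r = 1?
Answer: 28740321/62500 ≈ 459.85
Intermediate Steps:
R(K, u) = u (R(K, u) = 1*u = u)
G = -125/9 (G = (⅑)*(-5)³ = (⅑)*(-125) = -125/9 ≈ -13.889)
g(O, y) = -6 - y
b(H) = 3*(18 + H)/(2*H) (b(H) = 3*((H + 18)/(H + H)) = 3*((18 + H)/((2*H))) = 3*((18 + H)*(1/(2*H))) = 3*((18 + H)/(2*H)) = 3*(18 + H)/(2*H))
(b(G) + g(-22, 15))² = ((3/2 + 27/(-125/9)) + (-6 - 1*15))² = ((3/2 + 27*(-9/125)) + (-6 - 15))² = ((3/2 - 243/125) - 21)² = (-111/250 - 21)² = (-5361/250)² = 28740321/62500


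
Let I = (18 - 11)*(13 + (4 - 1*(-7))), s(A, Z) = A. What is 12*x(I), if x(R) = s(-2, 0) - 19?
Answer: -252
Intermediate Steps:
I = 168 (I = 7*(13 + (4 + 7)) = 7*(13 + 11) = 7*24 = 168)
x(R) = -21 (x(R) = -2 - 19 = -21)
12*x(I) = 12*(-21) = -252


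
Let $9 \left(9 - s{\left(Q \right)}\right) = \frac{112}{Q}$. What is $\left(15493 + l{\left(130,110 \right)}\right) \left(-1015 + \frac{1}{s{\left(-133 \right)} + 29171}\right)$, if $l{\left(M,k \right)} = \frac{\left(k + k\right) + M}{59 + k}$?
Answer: $- \frac{13262612885968923}{843275524} \approx -1.5727 \cdot 10^{7}$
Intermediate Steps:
$s{\left(Q \right)} = 9 - \frac{112}{9 Q}$ ($s{\left(Q \right)} = 9 - \frac{112 \frac{1}{Q}}{9} = 9 - \frac{112}{9 Q}$)
$l{\left(M,k \right)} = \frac{M + 2 k}{59 + k}$ ($l{\left(M,k \right)} = \frac{2 k + M}{59 + k} = \frac{M + 2 k}{59 + k}$)
$\left(15493 + l{\left(130,110 \right)}\right) \left(-1015 + \frac{1}{s{\left(-133 \right)} + 29171}\right) = \left(15493 + \frac{130 + 2 \cdot 110}{59 + 110}\right) \left(-1015 + \frac{1}{\left(9 - \frac{112}{9 \left(-133\right)}\right) + 29171}\right) = \left(15493 + \frac{130 + 220}{169}\right) \left(-1015 + \frac{1}{\left(9 - - \frac{16}{171}\right) + 29171}\right) = \left(15493 + \frac{1}{169} \cdot 350\right) \left(-1015 + \frac{1}{\left(9 + \frac{16}{171}\right) + 29171}\right) = \left(15493 + \frac{350}{169}\right) \left(-1015 + \frac{1}{\frac{1555}{171} + 29171}\right) = \frac{2618667 \left(-1015 + \frac{1}{\frac{4989796}{171}}\right)}{169} = \frac{2618667 \left(-1015 + \frac{171}{4989796}\right)}{169} = \frac{2618667}{169} \left(- \frac{5064642769}{4989796}\right) = - \frac{13262612885968923}{843275524}$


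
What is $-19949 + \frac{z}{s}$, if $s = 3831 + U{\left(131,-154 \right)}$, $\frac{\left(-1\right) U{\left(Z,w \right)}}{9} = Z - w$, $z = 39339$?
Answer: $- \frac{8405365}{422} \approx -19918.0$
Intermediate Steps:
$U{\left(Z,w \right)} = - 9 Z + 9 w$ ($U{\left(Z,w \right)} = - 9 \left(Z - w\right) = - 9 Z + 9 w$)
$s = 1266$ ($s = 3831 + \left(\left(-9\right) 131 + 9 \left(-154\right)\right) = 3831 - 2565 = 1266$)
$-19949 + \frac{z}{s} = -19949 + \frac{39339}{1266} = -19949 + 39339 \cdot \frac{1}{1266} = -19949 + \frac{13113}{422} = - \frac{8405365}{422}$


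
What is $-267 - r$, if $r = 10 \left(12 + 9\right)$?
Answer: $-477$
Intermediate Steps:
$r = 210$ ($r = 10 \cdot 21 = 210$)
$-267 - r = -267 - 210 = -477$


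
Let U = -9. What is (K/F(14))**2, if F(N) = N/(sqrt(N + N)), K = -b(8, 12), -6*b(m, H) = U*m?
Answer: 144/7 ≈ 20.571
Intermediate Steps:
b(m, H) = 3*m/2 (b(m, H) = -(-3)*m/2 = 3*m/2)
K = -12 (K = -3*8/2 = -1*12 = -12)
F(N) = sqrt(2)*sqrt(N)/2 (F(N) = N/(sqrt(2*N)) = N/((sqrt(2)*sqrt(N))) = N*(sqrt(2)/(2*sqrt(N))) = sqrt(2)*sqrt(N)/2)
(K/F(14))**2 = (-12*sqrt(7)/7)**2 = 144/7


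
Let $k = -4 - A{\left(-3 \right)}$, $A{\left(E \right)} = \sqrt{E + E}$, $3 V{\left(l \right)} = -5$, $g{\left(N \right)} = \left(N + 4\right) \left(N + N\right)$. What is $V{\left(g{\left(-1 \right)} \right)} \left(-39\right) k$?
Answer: $-260 - 65 i \sqrt{6} \approx -260.0 - 159.22 i$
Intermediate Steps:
$g{\left(N \right)} = 2 N \left(4 + N\right)$ ($g{\left(N \right)} = \left(4 + N\right) 2 N = 2 N \left(4 + N\right)$)
$V{\left(l \right)} = - \frac{5}{3}$ ($V{\left(l \right)} = \frac{1}{3} \left(-5\right) = - \frac{5}{3}$)
$A{\left(E \right)} = \sqrt{2} \sqrt{E}$ ($A{\left(E \right)} = \sqrt{2 E} = \sqrt{2} \sqrt{E}$)
$k = -4 - i \sqrt{6}$ ($k = -4 - \sqrt{2} \sqrt{-3} = -4 - \sqrt{2} i \sqrt{3} = -4 - i \sqrt{6} \approx -4.0 - 2.4495 i$)
$V{\left(g{\left(-1 \right)} \right)} \left(-39\right) k = \left(- \frac{5}{3}\right) \left(-39\right) \left(-4 - i \sqrt{6}\right) = 65 \left(-4 - i \sqrt{6}\right) = -260 - 65 i \sqrt{6}$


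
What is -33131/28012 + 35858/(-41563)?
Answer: -2381478049/1164262756 ≈ -2.0455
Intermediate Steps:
-33131/28012 + 35858/(-41563) = -33131*1/28012 + 35858*(-1/41563) = -33131/28012 - 35858/41563 = -2381478049/1164262756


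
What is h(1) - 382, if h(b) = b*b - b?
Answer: -382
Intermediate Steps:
h(b) = b² - b
h(1) - 382 = 1*(-1 + 1) - 382 = 1*0 - 382 = 0 - 382 = -382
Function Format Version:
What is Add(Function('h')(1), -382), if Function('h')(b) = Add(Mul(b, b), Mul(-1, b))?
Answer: -382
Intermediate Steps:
Function('h')(b) = Add(Pow(b, 2), Mul(-1, b))
Add(Function('h')(1), -382) = Add(Mul(1, Add(-1, 1)), -382) = Add(Mul(1, 0), -382) = Add(0, -382) = -382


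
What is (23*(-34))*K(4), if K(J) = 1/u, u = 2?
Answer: -391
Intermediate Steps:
K(J) = ½ (K(J) = 1/2 = ½)
(23*(-34))*K(4) = (23*(-34))*(½) = -782*½ = -391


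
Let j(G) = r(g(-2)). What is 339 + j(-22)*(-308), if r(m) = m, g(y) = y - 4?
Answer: 2187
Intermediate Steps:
g(y) = -4 + y
j(G) = -6 (j(G) = -4 - 2 = -6)
339 + j(-22)*(-308) = 339 - 6*(-308) = 339 + 1848 = 2187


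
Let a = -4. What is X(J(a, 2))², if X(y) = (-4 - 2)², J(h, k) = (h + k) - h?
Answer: 1296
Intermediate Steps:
J(h, k) = k
X(y) = 36 (X(y) = (-6)² = 36)
X(J(a, 2))² = 36² = 1296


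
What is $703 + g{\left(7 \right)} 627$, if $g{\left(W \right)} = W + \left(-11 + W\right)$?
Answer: $2584$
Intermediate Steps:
$g{\left(W \right)} = -11 + 2 W$
$703 + g{\left(7 \right)} 627 = 703 + \left(-11 + 2 \cdot 7\right) 627 = 703 + \left(-11 + 14\right) 627 = 703 + 3 \cdot 627 = 703 + 1881 = 2584$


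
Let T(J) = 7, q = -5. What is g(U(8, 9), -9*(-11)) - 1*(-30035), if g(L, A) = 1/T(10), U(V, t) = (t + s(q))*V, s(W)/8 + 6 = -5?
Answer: 210246/7 ≈ 30035.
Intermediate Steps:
s(W) = -88 (s(W) = -48 + 8*(-5) = -48 - 40 = -88)
U(V, t) = V*(-88 + t) (U(V, t) = (t - 88)*V = (-88 + t)*V = V*(-88 + t))
g(L, A) = ⅐ (g(L, A) = 1/7 = ⅐)
g(U(8, 9), -9*(-11)) - 1*(-30035) = ⅐ - 1*(-30035) = ⅐ + 30035 = 210246/7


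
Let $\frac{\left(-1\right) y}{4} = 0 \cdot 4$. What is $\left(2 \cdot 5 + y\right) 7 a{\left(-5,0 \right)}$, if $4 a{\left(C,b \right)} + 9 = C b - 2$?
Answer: $- \frac{385}{2} \approx -192.5$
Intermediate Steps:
$y = 0$ ($y = - 4 \cdot 0 \cdot 4 = \left(-4\right) 0 = 0$)
$a{\left(C,b \right)} = - \frac{11}{4} + \frac{C b}{4}$ ($a{\left(C,b \right)} = - \frac{9}{4} + \frac{C b - 2}{4} = - \frac{9}{4} + \frac{-2 + C b}{4} = - \frac{9}{4} + \left(- \frac{1}{2} + \frac{C b}{4}\right) = - \frac{11}{4} + \frac{C b}{4}$)
$\left(2 \cdot 5 + y\right) 7 a{\left(-5,0 \right)} = \left(2 \cdot 5 + 0\right) 7 \left(- \frac{11}{4} + \frac{1}{4} \left(-5\right) 0\right) = \left(10 + 0\right) 7 \left(- \frac{11}{4} + 0\right) = 10 \cdot 7 \left(- \frac{11}{4}\right) = 70 \left(- \frac{11}{4}\right) = - \frac{385}{2}$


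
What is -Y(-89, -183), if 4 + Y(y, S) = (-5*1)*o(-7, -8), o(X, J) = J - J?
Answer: 4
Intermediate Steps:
o(X, J) = 0
Y(y, S) = -4 (Y(y, S) = -4 - 5*1*0 = -4 - 5*0 = -4 + 0 = -4)
-Y(-89, -183) = -1*(-4) = 4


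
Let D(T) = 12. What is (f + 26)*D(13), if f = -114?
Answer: -1056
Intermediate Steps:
(f + 26)*D(13) = (-114 + 26)*12 = -88*12 = -1056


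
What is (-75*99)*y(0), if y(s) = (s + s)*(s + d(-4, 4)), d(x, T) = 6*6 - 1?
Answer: 0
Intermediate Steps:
d(x, T) = 35 (d(x, T) = 36 - 1 = 35)
y(s) = 2*s*(35 + s) (y(s) = (s + s)*(s + 35) = (2*s)*(35 + s) = 2*s*(35 + s))
(-75*99)*y(0) = (-75*99)*(2*0*(35 + 0)) = -14850*0*35 = -7425*0 = 0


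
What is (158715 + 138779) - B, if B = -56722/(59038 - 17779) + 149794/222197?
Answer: 2727320159193950/9167626023 ≈ 2.9749e+5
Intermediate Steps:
B = -6423107588/9167626023 (B = -56722/41259 + 149794*(1/222197) = -56722*1/41259 + 149794/222197 = -56722/41259 + 149794/222197 = -6423107588/9167626023 ≈ -0.70063)
(158715 + 138779) - B = (158715 + 138779) - 1*(-6423107588/9167626023) = 297494 + 6423107588/9167626023 = 2727320159193950/9167626023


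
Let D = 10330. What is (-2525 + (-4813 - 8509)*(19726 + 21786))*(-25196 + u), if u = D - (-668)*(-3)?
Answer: 9329538312430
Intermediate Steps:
u = 8326 (u = 10330 - (-668)*(-3) = 10330 - 1*2004 = 10330 - 2004 = 8326)
(-2525 + (-4813 - 8509)*(19726 + 21786))*(-25196 + u) = (-2525 + (-4813 - 8509)*(19726 + 21786))*(-25196 + 8326) = (-2525 - 13322*41512)*(-16870) = (-2525 - 553022864)*(-16870) = -553025389*(-16870) = 9329538312430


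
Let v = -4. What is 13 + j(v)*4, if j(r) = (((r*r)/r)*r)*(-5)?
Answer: -307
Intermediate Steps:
j(r) = -5*r**2 (j(r) = ((r**2/r)*r)*(-5) = (r*r)*(-5) = r**2*(-5) = -5*r**2)
13 + j(v)*4 = 13 - 5*(-4)**2*4 = 13 - 5*16*4 = 13 - 80*4 = 13 - 320 = -307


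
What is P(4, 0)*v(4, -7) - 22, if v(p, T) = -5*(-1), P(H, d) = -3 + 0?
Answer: -37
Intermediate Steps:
P(H, d) = -3
v(p, T) = 5
P(4, 0)*v(4, -7) - 22 = -3*5 - 22 = -15 - 22 = -37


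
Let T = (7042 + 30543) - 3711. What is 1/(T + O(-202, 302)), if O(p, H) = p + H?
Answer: 1/33974 ≈ 2.9434e-5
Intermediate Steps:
O(p, H) = H + p
T = 33874 (T = 37585 - 3711 = 33874)
1/(T + O(-202, 302)) = 1/(33874 + (302 - 202)) = 1/(33874 + 100) = 1/33974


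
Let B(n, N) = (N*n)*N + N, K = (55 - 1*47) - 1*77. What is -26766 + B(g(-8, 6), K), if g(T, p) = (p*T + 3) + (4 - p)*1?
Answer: -250602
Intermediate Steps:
g(T, p) = 7 - p + T*p (g(T, p) = (T*p + 3) + (4 - p) = (3 + T*p) + (4 - p) = 7 - p + T*p)
K = -69 (K = (55 - 47) - 77 = 8 - 77 = -69)
B(n, N) = N + n*N² (B(n, N) = n*N² + N = N + n*N²)
-26766 + B(g(-8, 6), K) = -26766 - 69*(1 - 69*(7 - 1*6 - 8*6)) = -26766 - 69*(1 - 69*(7 - 6 - 48)) = -26766 - 69*(1 - 69*(-47)) = -26766 - 69*(1 + 3243) = -26766 - 69*3244 = -26766 - 223836 = -250602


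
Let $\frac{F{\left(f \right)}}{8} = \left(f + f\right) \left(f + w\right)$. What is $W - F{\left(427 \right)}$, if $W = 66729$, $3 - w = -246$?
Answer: $-4551703$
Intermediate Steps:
$w = 249$ ($w = 3 - -246 = 3 + 246 = 249$)
$F{\left(f \right)} = 16 f \left(249 + f\right)$ ($F{\left(f \right)} = 8 \left(f + f\right) \left(f + 249\right) = 8 \cdot 2 f \left(249 + f\right) = 16 f \left(249 + f\right)$)
$W - F{\left(427 \right)} = 66729 - 16 \cdot 427 \left(249 + 427\right) = 66729 - 16 \cdot 427 \cdot 676 = 66729 - 4618432 = -4551703$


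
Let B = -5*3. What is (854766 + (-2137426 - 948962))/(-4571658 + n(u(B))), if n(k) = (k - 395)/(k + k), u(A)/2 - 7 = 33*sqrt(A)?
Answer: 59432189865308184/121751631345561545 + 2585706024*I*sqrt(15)/121751631345561545 ≈ 0.48814 + 8.2253e-8*I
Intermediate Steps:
B = -15
u(A) = 14 + 66*sqrt(A) (u(A) = 14 + 2*(33*sqrt(A)) = 14 + 66*sqrt(A))
n(k) = (-395 + k)/(2*k) (n(k) = (-395 + k)/((2*k)) = (-395 + k)*(1/(2*k)) = (-395 + k)/(2*k))
(854766 + (-2137426 - 948962))/(-4571658 + n(u(B))) = (854766 + (-2137426 - 948962))/(-4571658 + (-395 + (14 + 66*sqrt(-15)))/(2*(14 + 66*sqrt(-15)))) = (854766 - 3086388)/(-4571658 + (-395 + (14 + 66*(I*sqrt(15))))/(2*(14 + 66*(I*sqrt(15))))) = -2231622/(-4571658 + (-395 + (14 + 66*I*sqrt(15)))/(2*(14 + 66*I*sqrt(15)))) = -2231622/(-4571658 + (-381 + 66*I*sqrt(15))/(2*(14 + 66*I*sqrt(15))))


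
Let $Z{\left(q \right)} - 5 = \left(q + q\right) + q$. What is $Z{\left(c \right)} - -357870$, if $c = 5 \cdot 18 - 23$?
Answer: $358076$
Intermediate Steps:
$c = 67$ ($c = 90 - 23 = 67$)
$Z{\left(q \right)} = 5 + 3 q$ ($Z{\left(q \right)} = 5 + \left(\left(q + q\right) + q\right) = 5 + \left(2 q + q\right) = 5 + 3 q$)
$Z{\left(c \right)} - -357870 = \left(5 + 3 \cdot 67\right) - -357870 = \left(5 + 201\right) + 357870 = 206 + 357870 = 358076$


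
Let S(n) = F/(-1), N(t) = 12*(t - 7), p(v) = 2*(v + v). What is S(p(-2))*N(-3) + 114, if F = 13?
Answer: 1674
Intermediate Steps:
p(v) = 4*v (p(v) = 2*(2*v) = 4*v)
N(t) = -84 + 12*t (N(t) = 12*(-7 + t) = -84 + 12*t)
S(n) = -13 (S(n) = 13/(-1) = 13*(-1) = -13)
S(p(-2))*N(-3) + 114 = -13*(-84 + 12*(-3)) + 114 = -13*(-84 - 36) + 114 = -13*(-120) + 114 = 1560 + 114 = 1674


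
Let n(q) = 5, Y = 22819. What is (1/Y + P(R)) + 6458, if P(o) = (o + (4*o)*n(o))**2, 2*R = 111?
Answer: 124577888871/91276 ≈ 1.3648e+6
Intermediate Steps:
R = 111/2 (R = (1/2)*111 = 111/2 ≈ 55.500)
P(o) = 441*o**2 (P(o) = (o + (4*o)*5)**2 = (o + 20*o)**2 = (21*o)**2 = 441*o**2)
(1/Y + P(R)) + 6458 = (1/22819 + 441*(111/2)**2) + 6458 = (1/22819 + 441*(12321/4)) + 6458 = (1/22819 + 5433561/4) + 6458 = 123988428463/91276 + 6458 = 124577888871/91276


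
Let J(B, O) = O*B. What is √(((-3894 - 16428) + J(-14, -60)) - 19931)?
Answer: I*√39413 ≈ 198.53*I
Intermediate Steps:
J(B, O) = B*O
√(((-3894 - 16428) + J(-14, -60)) - 19931) = √(((-3894 - 16428) - 14*(-60)) - 19931) = √((-20322 + 840) - 19931) = √(-19482 - 19931) = √(-39413) = I*√39413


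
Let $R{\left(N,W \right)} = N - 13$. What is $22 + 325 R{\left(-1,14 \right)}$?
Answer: $-4528$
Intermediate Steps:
$R{\left(N,W \right)} = -13 + N$
$22 + 325 R{\left(-1,14 \right)} = 22 + 325 \left(-13 - 1\right) = 22 + 325 \left(-14\right) = 22 - 4550 = -4528$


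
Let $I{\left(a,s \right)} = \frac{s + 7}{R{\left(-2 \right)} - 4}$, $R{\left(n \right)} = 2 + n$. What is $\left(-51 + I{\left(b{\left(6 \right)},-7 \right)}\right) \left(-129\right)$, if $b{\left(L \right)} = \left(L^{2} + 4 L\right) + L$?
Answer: $6579$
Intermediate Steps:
$b{\left(L \right)} = L^{2} + 5 L$
$I{\left(a,s \right)} = - \frac{7}{4} - \frac{s}{4}$ ($I{\left(a,s \right)} = \frac{s + 7}{\left(2 - 2\right) - 4} = \frac{7 + s}{0 - 4} = \frac{7 + s}{-4} = \left(7 + s\right) \left(- \frac{1}{4}\right) = - \frac{7}{4} - \frac{s}{4}$)
$\left(-51 + I{\left(b{\left(6 \right)},-7 \right)}\right) \left(-129\right) = \left(-51 - 0\right) \left(-129\right) = \left(-51 + \left(- \frac{7}{4} + \frac{7}{4}\right)\right) \left(-129\right) = \left(-51 + 0\right) \left(-129\right) = \left(-51\right) \left(-129\right) = 6579$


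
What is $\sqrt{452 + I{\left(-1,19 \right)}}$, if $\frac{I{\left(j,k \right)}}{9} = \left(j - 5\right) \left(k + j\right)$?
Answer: $2 i \sqrt{130} \approx 22.803 i$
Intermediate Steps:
$I{\left(j,k \right)} = 9 \left(-5 + j\right) \left(j + k\right)$ ($I{\left(j,k \right)} = 9 \left(j - 5\right) \left(k + j\right) = 9 \left(-5 + j\right) \left(j + k\right)$)
$\sqrt{452 + I{\left(-1,19 \right)}} = \sqrt{452 + \left(\left(-45\right) \left(-1\right) - 855 + 9 \left(-1\right)^{2} + 9 \left(-1\right) 19\right)} = \sqrt{452 + \left(45 - 855 + 9 \cdot 1 - 171\right)} = \sqrt{452 + \left(45 - 855 + 9 - 171\right)} = \sqrt{452 - 972} = \sqrt{-520} = 2 i \sqrt{130}$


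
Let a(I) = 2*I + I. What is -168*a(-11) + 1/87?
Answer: 482329/87 ≈ 5544.0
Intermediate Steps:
a(I) = 3*I
-168*a(-11) + 1/87 = -504*(-11) + 1/87 = -168*(-33) + 1/87 = 5544 + 1/87 = 482329/87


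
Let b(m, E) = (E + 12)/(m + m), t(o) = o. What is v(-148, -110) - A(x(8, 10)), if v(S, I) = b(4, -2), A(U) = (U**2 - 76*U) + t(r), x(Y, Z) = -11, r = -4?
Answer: -3807/4 ≈ -951.75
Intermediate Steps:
A(U) = -4 + U**2 - 76*U (A(U) = (U**2 - 76*U) - 4 = -4 + U**2 - 76*U)
b(m, E) = (12 + E)/(2*m) (b(m, E) = (12 + E)/((2*m)) = (12 + E)*(1/(2*m)) = (12 + E)/(2*m))
v(S, I) = 5/4 (v(S, I) = (1/2)*(12 - 2)/4 = (1/2)*(1/4)*10 = 5/4)
v(-148, -110) - A(x(8, 10)) = 5/4 - (-4 + (-11)**2 - 76*(-11)) = 5/4 - (-4 + 121 + 836) = 5/4 - 1*953 = 5/4 - 953 = -3807/4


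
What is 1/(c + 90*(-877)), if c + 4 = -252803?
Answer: -1/331737 ≈ -3.0144e-6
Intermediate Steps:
c = -252807 (c = -4 - 252803 = -252807)
1/(c + 90*(-877)) = 1/(-252807 + 90*(-877)) = 1/(-252807 - 78930) = 1/(-331737) = -1/331737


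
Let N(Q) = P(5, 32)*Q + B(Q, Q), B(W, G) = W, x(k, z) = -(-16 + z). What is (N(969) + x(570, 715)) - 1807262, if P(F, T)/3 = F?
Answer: -1792457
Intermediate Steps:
x(k, z) = 16 - z
P(F, T) = 3*F
N(Q) = 16*Q (N(Q) = (3*5)*Q + Q = 15*Q + Q = 16*Q)
(N(969) + x(570, 715)) - 1807262 = (16*969 + (16 - 1*715)) - 1807262 = (15504 + (16 - 715)) - 1807262 = (15504 - 699) - 1807262 = 14805 - 1807262 = -1792457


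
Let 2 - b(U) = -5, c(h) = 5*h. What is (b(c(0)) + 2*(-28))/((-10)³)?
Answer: 49/1000 ≈ 0.049000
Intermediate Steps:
b(U) = 7 (b(U) = 2 - 1*(-5) = 2 + 5 = 7)
(b(c(0)) + 2*(-28))/((-10)³) = (7 + 2*(-28))/((-10)³) = (7 - 56)/(-1000) = -49*(-1/1000) = 49/1000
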